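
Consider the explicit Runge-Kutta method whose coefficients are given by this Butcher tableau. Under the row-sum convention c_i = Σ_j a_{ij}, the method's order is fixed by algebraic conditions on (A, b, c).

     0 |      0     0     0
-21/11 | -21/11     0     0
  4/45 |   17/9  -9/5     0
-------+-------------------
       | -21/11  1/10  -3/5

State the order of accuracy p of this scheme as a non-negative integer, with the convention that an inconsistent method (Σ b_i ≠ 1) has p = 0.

b = (-21/11, 1/10, -3/5)
c = (0, -21/11, 4/45)
Ac = (0, 0, 189/55)
Σ b_i: (-21/11)·1 + 1/10·1 + (-3/5)·1 = -53/22 ≠ 1 ⇒ order 0.

0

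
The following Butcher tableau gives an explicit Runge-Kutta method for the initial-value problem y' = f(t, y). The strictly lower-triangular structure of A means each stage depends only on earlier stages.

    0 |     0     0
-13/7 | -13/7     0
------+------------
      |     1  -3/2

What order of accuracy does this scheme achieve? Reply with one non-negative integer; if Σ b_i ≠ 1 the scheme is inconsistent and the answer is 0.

0

b = (1, -3/2)
c = (0, -13/7)
Σ b_i: 1·1 + (-3/2)·1 = -1/2 ≠ 1 ⇒ order 0.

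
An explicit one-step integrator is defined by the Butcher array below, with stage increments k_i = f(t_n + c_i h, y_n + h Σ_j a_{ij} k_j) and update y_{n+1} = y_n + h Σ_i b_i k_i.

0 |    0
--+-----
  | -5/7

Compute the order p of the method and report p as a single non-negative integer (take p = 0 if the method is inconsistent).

0

b = (-5/7)
c = (0)
Σ b_i: (-5/7)·1 = -5/7 ≠ 1 ⇒ order 0.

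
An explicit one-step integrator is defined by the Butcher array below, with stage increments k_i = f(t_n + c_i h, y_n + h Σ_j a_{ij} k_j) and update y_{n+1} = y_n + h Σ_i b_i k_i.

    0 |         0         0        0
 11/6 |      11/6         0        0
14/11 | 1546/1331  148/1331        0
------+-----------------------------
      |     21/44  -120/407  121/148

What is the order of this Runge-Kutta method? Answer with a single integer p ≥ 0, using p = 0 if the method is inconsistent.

3

b = (21/44, -120/407, 121/148)
c = (0, 11/6, 14/11)
Ac = (0, 0, 74/363)
Σ b_i: 21/44·1 + (-120/407)·1 + 121/148·1 = 1 ✓
b·c: (-120/407)·11/6 + 121/148·14/11 = 1/2 ✓
b·c²: (-120/407)·121/36 + 121/148·196/121 = 1/3 ✓
b·Ac: 121/148·74/363 = 1/6 ✓; 3 stages ⇒ order 3.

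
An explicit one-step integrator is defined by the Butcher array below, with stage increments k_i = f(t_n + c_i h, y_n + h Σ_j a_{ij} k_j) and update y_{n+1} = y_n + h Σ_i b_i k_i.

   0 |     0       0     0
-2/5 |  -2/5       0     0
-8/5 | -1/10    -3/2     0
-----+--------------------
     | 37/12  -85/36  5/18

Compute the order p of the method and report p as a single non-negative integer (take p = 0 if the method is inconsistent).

b = (37/12, -85/36, 5/18)
c = (0, -2/5, -8/5)
Ac = (0, 0, 3/5)
Σ b_i: 37/12·1 + (-85/36)·1 + 5/18·1 = 1 ✓
b·c: (-85/36)·(-2/5) + 5/18·(-8/5) = 1/2 ✓
b·c²: (-85/36)·4/25 + 5/18·64/25 = 1/3 ✓
b·Ac: 5/18·3/5 = 1/6 ✓; 3 stages ⇒ order 3.

3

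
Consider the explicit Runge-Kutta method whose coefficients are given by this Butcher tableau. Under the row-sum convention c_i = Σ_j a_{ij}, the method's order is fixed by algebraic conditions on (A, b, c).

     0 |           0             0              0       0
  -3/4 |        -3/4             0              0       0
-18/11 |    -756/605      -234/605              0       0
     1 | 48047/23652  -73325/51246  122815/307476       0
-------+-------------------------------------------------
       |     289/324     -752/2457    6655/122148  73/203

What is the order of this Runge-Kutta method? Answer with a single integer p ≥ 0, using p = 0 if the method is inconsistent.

4

b = (289/324, -752/2457, 6655/122148, 73/203)
c = (0, -3/4, -18/11, 1)
Ac = (0, 0, 351/1210, 245/584)
Σ b_i: 289/324·1 + (-752/2457)·1 + 6655/122148·1 + 73/203·1 = 1 ✓
b·c: (-752/2457)·(-3/4) + 6655/122148·(-18/11) + 73/203·1 = 1/2 ✓
b·c²: (-752/2457)·9/16 + 6655/122148·324/121 + 73/203·1 = 1/3 ✓
b·Ac: 6655/122148·351/1210 + 73/203·245/584 = 1/6 ✓
b·c³: (-752/2457)·(-27/64) + 6655/122148·(-5832/1331) + 73/203·1 = 1/4 ✓
b·(c∘Ac): 6655/122148·(-3159/6655) + 73/203·245/584 = 1/8 ✓
b·Ac²: 6655/122148·(-1053/4840) + 73/203·1855/7008 = 1/12 ✓
b·A²c: 73/203·203/1752 = 1/24 ✓; 4 stages ⇒ order 4.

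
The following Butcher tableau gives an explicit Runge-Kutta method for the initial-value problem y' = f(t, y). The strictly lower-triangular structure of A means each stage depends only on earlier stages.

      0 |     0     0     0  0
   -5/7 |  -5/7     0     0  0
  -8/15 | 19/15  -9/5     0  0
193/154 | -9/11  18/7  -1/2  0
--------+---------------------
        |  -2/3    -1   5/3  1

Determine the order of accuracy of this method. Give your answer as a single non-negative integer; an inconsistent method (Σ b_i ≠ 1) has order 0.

b = (-2/3, -1, 5/3, 1)
c = (0, -5/7, -8/15, 193/154)
Ac = (0, 0, 9/7, -1154/735)
Σ b_i: (-2/3)·1 + (-1)·1 + 5/3·1 + 1·1 = 1 ✓
b·c: (-1)·(-5/7) + 5/3·(-8/15) + 1·193/154 = 1495/1386 ≠ 1/2 ⇒ order 1.

1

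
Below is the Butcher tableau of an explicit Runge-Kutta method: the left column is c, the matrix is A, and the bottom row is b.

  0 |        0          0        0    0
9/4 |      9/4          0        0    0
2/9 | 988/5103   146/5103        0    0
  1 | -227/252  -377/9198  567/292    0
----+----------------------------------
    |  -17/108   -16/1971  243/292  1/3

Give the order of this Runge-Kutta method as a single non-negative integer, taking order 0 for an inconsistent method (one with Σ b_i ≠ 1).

4

b = (-17/108, -16/1971, 243/292, 1/3)
c = (0, 9/4, 2/9, 1)
Ac = (0, 0, 73/1134, 19/56)
Σ b_i: (-17/108)·1 + (-16/1971)·1 + 243/292·1 + 1/3·1 = 1 ✓
b·c: (-16/1971)·9/4 + 243/292·2/9 + 1/3·1 = 1/2 ✓
b·c²: (-16/1971)·81/16 + 243/292·4/81 + 1/3·1 = 1/3 ✓
b·Ac: 243/292·73/1134 + 1/3·19/56 = 1/6 ✓
b·c³: (-16/1971)·729/64 + 243/292·8/729 + 1/3·1 = 1/4 ✓
b·(c∘Ac): 243/292·73/5103 + 1/3·19/56 = 1/8 ✓
b·Ac²: 243/292·73/504 + 1/3·(-25/224) = 1/12 ✓
b·A²c: 1/3·1/8 = 1/24 ✓; 4 stages ⇒ order 4.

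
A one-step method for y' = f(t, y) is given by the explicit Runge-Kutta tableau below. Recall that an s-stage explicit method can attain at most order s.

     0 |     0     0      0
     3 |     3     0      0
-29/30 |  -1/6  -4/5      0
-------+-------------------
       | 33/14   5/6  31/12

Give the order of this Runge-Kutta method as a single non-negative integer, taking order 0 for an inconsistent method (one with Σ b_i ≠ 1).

0

b = (33/14, 5/6, 31/12)
c = (0, 3, -29/30)
Ac = (0, 0, -12/5)
Σ b_i: 33/14·1 + 5/6·1 + 31/12·1 = 485/84 ≠ 1 ⇒ order 0.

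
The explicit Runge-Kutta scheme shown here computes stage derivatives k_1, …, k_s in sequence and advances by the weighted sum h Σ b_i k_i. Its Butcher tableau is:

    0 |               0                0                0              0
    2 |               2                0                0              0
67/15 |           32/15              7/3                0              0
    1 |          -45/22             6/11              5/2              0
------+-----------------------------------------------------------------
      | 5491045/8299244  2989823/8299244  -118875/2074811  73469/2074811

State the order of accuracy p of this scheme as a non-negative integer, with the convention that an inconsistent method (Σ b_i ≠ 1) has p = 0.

b = (5491045/8299244, 2989823/8299244, -118875/2074811, 73469/2074811)
c = (0, 2, 67/15, 1)
Ac = (0, 0, 14/3, 809/66)
Σ b_i: 5491045/8299244·1 + 2989823/8299244·1 + (-118875/2074811)·1 + 73469/2074811·1 = 1 ✓
b·c: 2989823/8299244·2 + (-118875/2074811)·67/15 + 73469/2074811·1 = 1/2 ✓
b·c²: 2989823/8299244·4 + (-118875/2074811)·4489/225 + 73469/2074811·1 = 1/3 ✓
b·Ac: (-118875/2074811)·14/3 + 73469/2074811·809/66 = 1/6 ✓
b·c³: 2989823/8299244·8 + (-118875/2074811)·300763/3375 + 73469/2074811·1 = -40863836/18673299 ≠ 1/4 ⇒ order 3.
b·(c∘Ac): (-118875/2074811)·938/45 + 73469/2074811·809/66 = -3154663/4149622 ≠ 1/8
b·Ac²: (-118875/2074811)·28/3 + 73469/2074811·51539/990 = 244373981/186732990 ≠ 1/12
b·A²c: 73469/2074811·35/3 = 2571415/6224433 ≠ 1/24

3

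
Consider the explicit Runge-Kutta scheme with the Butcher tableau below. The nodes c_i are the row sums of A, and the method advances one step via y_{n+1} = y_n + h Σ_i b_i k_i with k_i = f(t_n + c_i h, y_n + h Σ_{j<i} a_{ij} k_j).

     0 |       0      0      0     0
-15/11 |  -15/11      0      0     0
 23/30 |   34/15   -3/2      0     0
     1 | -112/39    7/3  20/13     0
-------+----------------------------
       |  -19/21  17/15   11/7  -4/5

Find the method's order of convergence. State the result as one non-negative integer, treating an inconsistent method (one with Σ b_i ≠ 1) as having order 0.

b = (-19/21, 17/15, 11/7, -4/5)
c = (0, -15/11, 23/30, 1)
Ac = (0, 0, 45/22, -859/429)
Σ b_i: (-19/21)·1 + 17/15·1 + 11/7·1 + (-4/5)·1 = 1 ✓
b·c: 17/15·(-15/11) + 11/7·23/30 + (-4/5)·1 = -527/462 ≠ 1/2 ⇒ order 1.

1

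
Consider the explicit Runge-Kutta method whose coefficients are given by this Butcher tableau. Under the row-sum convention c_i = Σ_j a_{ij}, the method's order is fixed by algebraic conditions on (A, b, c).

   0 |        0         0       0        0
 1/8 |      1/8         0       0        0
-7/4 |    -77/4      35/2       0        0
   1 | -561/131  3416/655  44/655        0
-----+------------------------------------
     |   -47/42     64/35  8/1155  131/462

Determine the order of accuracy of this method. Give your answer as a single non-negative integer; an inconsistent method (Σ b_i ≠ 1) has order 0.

4

b = (-47/42, 64/35, 8/1155, 131/462)
c = (0, 1/8, -7/4, 1)
Ac = (0, 0, 35/16, 70/131)
Σ b_i: (-47/42)·1 + 64/35·1 + 8/1155·1 + 131/462·1 = 1 ✓
b·c: 64/35·1/8 + 8/1155·(-7/4) + 131/462·1 = 1/2 ✓
b·c²: 64/35·1/64 + 8/1155·49/16 + 131/462·1 = 1/3 ✓
b·Ac: 8/1155·35/16 + 131/462·70/131 = 1/6 ✓
b·c³: 64/35·1/512 + 8/1155·(-343/64) + 131/462·1 = 1/4 ✓
b·(c∘Ac): 8/1155·(-245/64) + 131/462·70/131 = 1/8 ✓
b·Ac²: 8/1155·35/128 + 131/462·301/1048 = 1/12 ✓
b·A²c: 131/462·77/524 = 1/24 ✓; 4 stages ⇒ order 4.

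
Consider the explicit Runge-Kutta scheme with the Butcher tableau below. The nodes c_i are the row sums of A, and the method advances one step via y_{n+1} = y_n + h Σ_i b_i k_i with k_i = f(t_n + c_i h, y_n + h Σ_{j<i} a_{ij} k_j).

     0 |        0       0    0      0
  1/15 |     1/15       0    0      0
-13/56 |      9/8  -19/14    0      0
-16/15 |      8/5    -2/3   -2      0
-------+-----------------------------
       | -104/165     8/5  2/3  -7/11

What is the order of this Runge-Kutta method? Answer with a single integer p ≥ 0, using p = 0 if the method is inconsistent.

1

b = (-104/165, 8/5, 2/3, -7/11)
c = (0, 1/15, -13/56, -16/15)
Ac = (0, 0, -19/210, 529/1260)
Σ b_i: (-104/165)·1 + 8/5·1 + 2/3·1 + (-7/11)·1 = 1 ✓
b·c: 8/5·1/15 + 2/3·(-13/56) + (-7/11)·(-16/15) = 14569/23100 ≠ 1/2 ⇒ order 1.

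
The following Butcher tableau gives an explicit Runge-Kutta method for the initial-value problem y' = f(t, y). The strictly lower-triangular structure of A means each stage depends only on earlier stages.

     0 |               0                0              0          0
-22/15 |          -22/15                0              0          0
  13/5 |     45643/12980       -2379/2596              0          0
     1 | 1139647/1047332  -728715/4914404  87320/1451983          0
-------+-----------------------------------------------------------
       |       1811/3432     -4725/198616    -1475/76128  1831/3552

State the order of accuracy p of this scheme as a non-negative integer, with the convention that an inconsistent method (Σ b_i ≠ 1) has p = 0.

4

b = (1811/3432, -4725/198616, -1475/76128, 1831/3552)
c = (0, -22/15, 13/5, 1)
Ac = (0, 0, 793/590, 1369/3662)
Σ b_i: 1811/3432·1 + (-4725/198616)·1 + (-1475/76128)·1 + 1831/3552·1 = 1 ✓
b·c: (-4725/198616)·(-22/15) + (-1475/76128)·13/5 + 1831/3552·1 = 1/2 ✓
b·c²: (-4725/198616)·484/225 + (-1475/76128)·169/25 + 1831/3552·1 = 1/3 ✓
b·Ac: (-1475/76128)·793/590 + 1831/3552·1369/3662 = 1/6 ✓
b·c³: (-4725/198616)·(-10648/3375) + (-1475/76128)·2197/125 + 1831/3552·1 = 1/4 ✓
b·(c∘Ac): (-1475/76128)·10309/2950 + 1831/3552·1369/3662 = 1/8 ✓
b·Ac²: (-1475/76128)·(-8723/4425) + 1831/3552·481/5493 = 1/12 ✓
b·A²c: 1831/3552·148/1831 = 1/24 ✓; 4 stages ⇒ order 4.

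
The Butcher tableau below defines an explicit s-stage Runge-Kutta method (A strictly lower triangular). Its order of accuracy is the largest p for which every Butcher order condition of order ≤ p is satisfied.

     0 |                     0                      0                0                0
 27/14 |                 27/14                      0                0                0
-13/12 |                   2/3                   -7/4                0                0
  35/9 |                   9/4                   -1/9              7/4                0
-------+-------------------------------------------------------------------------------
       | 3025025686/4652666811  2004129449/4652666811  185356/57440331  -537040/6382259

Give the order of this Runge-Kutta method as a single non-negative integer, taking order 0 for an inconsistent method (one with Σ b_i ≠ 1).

3

b = (3025025686/4652666811, 2004129449/4652666811, 185356/57440331, -537040/6382259)
c = (0, 27/14, -13/12, 35/9)
Ac = (0, 0, -27/8, -709/336)
Σ b_i: 3025025686/4652666811·1 + 2004129449/4652666811·1 + 185356/57440331·1 + (-537040/6382259)·1 = 1 ✓
b·c: 2004129449/4652666811·27/14 + 185356/57440331·(-13/12) + (-537040/6382259)·35/9 = 1/2 ✓
b·c²: 2004129449/4652666811·729/196 + 185356/57440331·169/144 + (-537040/6382259)·1225/81 = 1/3 ✓
b·Ac: 185356/57440331·(-27/8) + (-537040/6382259)·(-709/336) = 1/6 ✓
b·c³: 2004129449/4652666811·19683/2744 + 185356/57440331·(-2197/1728) + (-537040/6382259)·42875/729 = -10669351247/5726359152 ≠ 1/4 ⇒ order 3.
b·(c∘Ac): 185356/57440331·117/32 + (-537040/6382259)·(-3545/432) = 968168389/1378567944 ≠ 1/8
b·Ac²: 185356/57440331·(-729/112) + (-537040/6382259)·46303/28224 = -4919308/30929409 ≠ 1/12
b·A²c: (-537040/6382259)·(-189/32) = 6343785/12764518 ≠ 1/24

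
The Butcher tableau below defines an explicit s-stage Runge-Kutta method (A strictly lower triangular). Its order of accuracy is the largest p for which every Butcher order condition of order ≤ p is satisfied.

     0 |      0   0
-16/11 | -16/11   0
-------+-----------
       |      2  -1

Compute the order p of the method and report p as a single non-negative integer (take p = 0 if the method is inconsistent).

1

b = (2, -1)
c = (0, -16/11)
Σ b_i: 2·1 + (-1)·1 = 1 ✓
b·c: (-1)·(-16/11) = 16/11 ≠ 1/2 ⇒ order 1.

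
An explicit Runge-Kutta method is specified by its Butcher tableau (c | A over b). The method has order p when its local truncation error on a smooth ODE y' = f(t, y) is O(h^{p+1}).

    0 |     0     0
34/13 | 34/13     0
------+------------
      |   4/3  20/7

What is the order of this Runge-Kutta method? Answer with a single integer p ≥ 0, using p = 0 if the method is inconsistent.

0

b = (4/3, 20/7)
c = (0, 34/13)
Σ b_i: 4/3·1 + 20/7·1 = 88/21 ≠ 1 ⇒ order 0.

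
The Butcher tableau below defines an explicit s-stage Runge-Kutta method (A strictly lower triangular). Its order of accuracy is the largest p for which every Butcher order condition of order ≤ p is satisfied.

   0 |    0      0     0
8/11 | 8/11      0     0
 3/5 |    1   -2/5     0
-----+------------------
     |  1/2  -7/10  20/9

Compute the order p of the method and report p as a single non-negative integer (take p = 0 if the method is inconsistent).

0

b = (1/2, -7/10, 20/9)
c = (0, 8/11, 3/5)
Ac = (0, 0, -16/55)
Σ b_i: 1/2·1 + (-7/10)·1 + 20/9·1 = 91/45 ≠ 1 ⇒ order 0.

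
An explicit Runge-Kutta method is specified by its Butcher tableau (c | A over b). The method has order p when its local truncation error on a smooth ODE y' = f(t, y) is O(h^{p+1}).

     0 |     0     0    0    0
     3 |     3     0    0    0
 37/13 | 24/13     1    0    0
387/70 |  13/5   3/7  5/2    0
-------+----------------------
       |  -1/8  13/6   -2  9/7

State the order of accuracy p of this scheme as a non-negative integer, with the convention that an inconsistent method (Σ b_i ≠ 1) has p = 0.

0

b = (-1/8, 13/6, -2, 9/7)
c = (0, 3, 37/13, 387/70)
Ac = (0, 0, 3, 1529/182)
Σ b_i: (-1/8)·1 + 13/6·1 + (-2)·1 + 9/7·1 = 223/168 ≠ 1 ⇒ order 0.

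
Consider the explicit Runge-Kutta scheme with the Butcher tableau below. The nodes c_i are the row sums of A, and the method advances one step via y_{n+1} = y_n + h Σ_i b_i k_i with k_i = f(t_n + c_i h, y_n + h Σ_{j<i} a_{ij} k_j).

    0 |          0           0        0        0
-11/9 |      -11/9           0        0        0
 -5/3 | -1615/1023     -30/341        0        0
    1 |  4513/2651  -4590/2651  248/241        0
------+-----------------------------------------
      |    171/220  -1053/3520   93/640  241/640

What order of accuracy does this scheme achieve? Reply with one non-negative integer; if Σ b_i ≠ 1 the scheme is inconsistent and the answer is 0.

4

b = (171/220, -1053/3520, 93/640, 241/640)
c = (0, -11/9, -5/3, 1)
Ac = (0, 0, 10/93, 290/723)
Σ b_i: 171/220·1 + (-1053/3520)·1 + 93/640·1 + 241/640·1 = 1 ✓
b·c: (-1053/3520)·(-11/9) + 93/640·(-5/3) + 241/640·1 = 1/2 ✓
b·c²: (-1053/3520)·121/81 + 93/640·25/9 + 241/640·1 = 1/3 ✓
b·Ac: 93/640·10/93 + 241/640·290/723 = 1/6 ✓
b·c³: (-1053/3520)·(-1331/729) + 93/640·(-125/27) + 241/640·1 = 1/4 ✓
b·(c∘Ac): 93/640·(-50/279) + 241/640·290/723 = 1/8 ✓
b·Ac²: 93/640·(-110/837) + 241/640·590/2169 = 1/12 ✓
b·A²c: 241/640·80/723 = 1/24 ✓; 4 stages ⇒ order 4.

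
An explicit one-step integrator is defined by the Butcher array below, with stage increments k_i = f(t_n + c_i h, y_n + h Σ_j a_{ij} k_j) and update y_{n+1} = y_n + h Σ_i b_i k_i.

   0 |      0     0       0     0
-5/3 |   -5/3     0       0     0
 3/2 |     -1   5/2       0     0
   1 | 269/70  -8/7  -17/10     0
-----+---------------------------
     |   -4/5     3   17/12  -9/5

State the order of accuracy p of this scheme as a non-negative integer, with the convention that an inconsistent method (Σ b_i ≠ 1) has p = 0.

0

b = (-4/5, 3, 17/12, -9/5)
c = (0, -5/3, 3/2, 1)
Ac = (0, 0, -25/6, -271/420)
Σ b_i: (-4/5)·1 + 3·1 + 17/12·1 + (-9/5)·1 = 109/60 ≠ 1 ⇒ order 0.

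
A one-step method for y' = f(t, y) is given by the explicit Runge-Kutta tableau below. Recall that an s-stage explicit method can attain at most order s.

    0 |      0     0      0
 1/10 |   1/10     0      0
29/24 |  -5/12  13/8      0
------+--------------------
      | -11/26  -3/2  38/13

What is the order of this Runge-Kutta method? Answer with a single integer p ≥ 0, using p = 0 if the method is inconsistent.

b = (-11/26, -3/2, 38/13)
c = (0, 1/10, 29/24)
Ac = (0, 0, 13/80)
Σ b_i: (-11/26)·1 + (-3/2)·1 + 38/13·1 = 1 ✓
b·c: (-3/2)·1/10 + 38/13·29/24 = 1319/390 ≠ 1/2 ⇒ order 1.

1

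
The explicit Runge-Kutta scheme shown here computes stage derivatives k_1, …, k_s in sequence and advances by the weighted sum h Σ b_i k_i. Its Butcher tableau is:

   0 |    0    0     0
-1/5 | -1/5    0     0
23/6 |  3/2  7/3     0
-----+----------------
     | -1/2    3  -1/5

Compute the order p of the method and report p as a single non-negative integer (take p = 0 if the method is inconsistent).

0

b = (-1/2, 3, -1/5)
c = (0, -1/5, 23/6)
Ac = (0, 0, -7/15)
Σ b_i: (-1/2)·1 + 3·1 + (-1/5)·1 = 23/10 ≠ 1 ⇒ order 0.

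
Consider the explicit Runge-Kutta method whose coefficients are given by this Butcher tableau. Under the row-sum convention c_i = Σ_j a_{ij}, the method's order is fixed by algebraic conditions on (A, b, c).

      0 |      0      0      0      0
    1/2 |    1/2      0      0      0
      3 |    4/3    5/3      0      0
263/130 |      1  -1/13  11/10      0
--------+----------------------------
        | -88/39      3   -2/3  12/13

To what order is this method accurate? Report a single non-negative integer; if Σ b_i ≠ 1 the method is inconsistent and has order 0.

b = (-88/39, 3, -2/3, 12/13)
c = (0, 1/2, 3, 263/130)
Ac = (0, 0, 5/6, 212/65)
Σ b_i: (-88/39)·1 + 3·1 + (-2/3)·1 + 12/13·1 = 1 ✓
b·c: 3·1/2 + (-2/3)·3 + 12/13·263/130 = 2311/1690 ≠ 1/2 ⇒ order 1.

1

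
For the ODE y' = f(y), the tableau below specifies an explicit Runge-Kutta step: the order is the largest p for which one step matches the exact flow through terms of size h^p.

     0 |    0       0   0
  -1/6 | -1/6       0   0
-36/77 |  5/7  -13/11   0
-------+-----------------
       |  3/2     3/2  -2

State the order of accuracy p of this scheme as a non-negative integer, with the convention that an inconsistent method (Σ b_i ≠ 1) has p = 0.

b = (3/2, 3/2, -2)
c = (0, -1/6, -36/77)
Ac = (0, 0, 13/66)
Σ b_i: 3/2·1 + 3/2·1 + (-2)·1 = 1 ✓
b·c: 3/2·(-1/6) + (-2)·(-36/77) = 211/308 ≠ 1/2 ⇒ order 1.

1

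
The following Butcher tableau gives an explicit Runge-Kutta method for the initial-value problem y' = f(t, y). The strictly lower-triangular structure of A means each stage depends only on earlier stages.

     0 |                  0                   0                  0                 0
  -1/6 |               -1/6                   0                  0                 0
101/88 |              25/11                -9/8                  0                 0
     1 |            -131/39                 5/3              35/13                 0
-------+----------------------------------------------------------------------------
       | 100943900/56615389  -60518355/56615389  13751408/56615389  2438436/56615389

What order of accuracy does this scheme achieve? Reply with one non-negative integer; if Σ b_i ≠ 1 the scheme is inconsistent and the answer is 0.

b = (100943900/56615389, -60518355/56615389, 13751408/56615389, 2438436/56615389)
c = (0, -1/6, 101/88, 1)
Ac = (0, 0, 3/16, 28955/10296)
Σ b_i: 100943900/56615389·1 + (-60518355/56615389)·1 + 13751408/56615389·1 + 2438436/56615389·1 = 1 ✓
b·c: (-60518355/56615389)·(-1/6) + 13751408/56615389·101/88 + 2438436/56615389·1 = 1/2 ✓
b·c²: (-60518355/56615389)·1/36 + 13751408/56615389·10201/7744 + 2438436/56615389·1 = 1/3 ✓
b·Ac: 13751408/56615389·3/16 + 2438436/56615389·28955/10296 = 1/6 ✓
b·c³: (-60518355/56615389)·(-1/216) + 13751408/56615389·1030301/681472 + 2438436/56615389·1 = 74476619815/179357552352 ≠ 1/4 ⇒ order 3.
b·(c∘Ac): 13751408/56615389·303/1408 + 2438436/56615389·28955/10296 = 235603117/1358769336 ≠ 1/8
b·Ac²: 13751408/56615389·(-1/32) + 2438436/56615389·9765785/2718144 = 13196485789/89678776176 ≠ 1/12
b·A²c: 2438436/56615389·105/208 = 4923765/226461556 ≠ 1/24

3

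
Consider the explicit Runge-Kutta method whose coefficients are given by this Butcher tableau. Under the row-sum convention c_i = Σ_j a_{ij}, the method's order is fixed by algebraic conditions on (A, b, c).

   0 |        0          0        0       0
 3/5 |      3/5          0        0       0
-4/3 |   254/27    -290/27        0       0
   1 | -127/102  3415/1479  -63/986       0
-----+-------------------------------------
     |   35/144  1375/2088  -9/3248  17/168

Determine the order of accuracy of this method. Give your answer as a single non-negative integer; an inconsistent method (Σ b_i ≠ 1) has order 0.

4

b = (35/144, 1375/2088, -9/3248, 17/168)
c = (0, 3/5, -4/3, 1)
Ac = (0, 0, -58/9, 25/17)
Σ b_i: 35/144·1 + 1375/2088·1 + (-9/3248)·1 + 17/168·1 = 1 ✓
b·c: 1375/2088·3/5 + (-9/3248)·(-4/3) + 17/168·1 = 1/2 ✓
b·c²: 1375/2088·9/25 + (-9/3248)·16/9 + 17/168·1 = 1/3 ✓
b·Ac: (-9/3248)·(-58/9) + 17/168·25/17 = 1/6 ✓
b·c³: 1375/2088·27/125 + (-9/3248)·(-64/27) + 17/168·1 = 1/4 ✓
b·(c∘Ac): (-9/3248)·232/27 + 17/168·25/17 = 1/8 ✓
b·Ac²: (-9/3248)·(-58/15) + 17/168·61/85 = 1/12 ✓
b·A²c: 17/168·7/17 = 1/24 ✓; 4 stages ⇒ order 4.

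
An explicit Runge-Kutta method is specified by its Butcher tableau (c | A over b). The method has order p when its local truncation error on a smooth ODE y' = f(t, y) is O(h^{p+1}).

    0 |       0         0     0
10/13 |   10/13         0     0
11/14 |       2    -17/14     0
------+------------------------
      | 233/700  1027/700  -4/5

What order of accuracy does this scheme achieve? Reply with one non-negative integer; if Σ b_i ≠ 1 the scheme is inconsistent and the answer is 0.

b = (233/700, 1027/700, -4/5)
c = (0, 10/13, 11/14)
Ac = (0, 0, -85/91)
Σ b_i: 233/700·1 + 1027/700·1 + (-4/5)·1 = 1 ✓
b·c: 1027/700·10/13 + (-4/5)·11/14 = 1/2 ✓
b·c²: 1027/700·100/169 + (-4/5)·121/196 = 1192/3185 ≠ 1/3 ⇒ order 2.
b·Ac: (-4/5)·(-85/91) = 68/91 ≠ 1/6

2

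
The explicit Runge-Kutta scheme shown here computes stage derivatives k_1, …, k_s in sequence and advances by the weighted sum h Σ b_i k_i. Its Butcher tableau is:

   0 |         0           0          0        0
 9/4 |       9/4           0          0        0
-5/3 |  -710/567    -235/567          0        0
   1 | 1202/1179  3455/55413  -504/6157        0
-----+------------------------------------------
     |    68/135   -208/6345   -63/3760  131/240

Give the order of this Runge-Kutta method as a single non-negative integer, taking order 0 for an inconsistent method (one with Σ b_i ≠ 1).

4

b = (68/135, -208/6345, -63/3760, 131/240)
c = (0, 9/4, -5/3, 1)
Ac = (0, 0, -235/252, 145/524)
Σ b_i: 68/135·1 + (-208/6345)·1 + (-63/3760)·1 + 131/240·1 = 1 ✓
b·c: (-208/6345)·9/4 + (-63/3760)·(-5/3) + 131/240·1 = 1/2 ✓
b·c²: (-208/6345)·81/16 + (-63/3760)·25/9 + 131/240·1 = 1/3 ✓
b·Ac: (-63/3760)·(-235/252) + 131/240·145/524 = 1/6 ✓
b·c³: (-208/6345)·729/64 + (-63/3760)·(-125/27) + 131/240·1 = 1/4 ✓
b·(c∘Ac): (-63/3760)·1175/756 + 131/240·145/524 = 1/8 ✓
b·Ac²: (-63/3760)·(-235/112) + 131/240·185/2096 = 1/12 ✓
b·A²c: 131/240·10/131 = 1/24 ✓; 4 stages ⇒ order 4.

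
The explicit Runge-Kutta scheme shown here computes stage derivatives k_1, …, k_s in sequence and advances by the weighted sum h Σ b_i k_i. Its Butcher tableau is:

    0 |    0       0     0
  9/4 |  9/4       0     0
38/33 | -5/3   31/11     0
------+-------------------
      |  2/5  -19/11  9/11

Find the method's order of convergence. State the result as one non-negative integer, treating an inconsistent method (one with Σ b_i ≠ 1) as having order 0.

b = (2/5, -19/11, 9/11)
c = (0, 9/4, 38/33)
Ac = (0, 0, 279/44)
Σ b_i: 2/5·1 + (-19/11)·1 + 9/11·1 = -28/55 ≠ 1 ⇒ order 0.

0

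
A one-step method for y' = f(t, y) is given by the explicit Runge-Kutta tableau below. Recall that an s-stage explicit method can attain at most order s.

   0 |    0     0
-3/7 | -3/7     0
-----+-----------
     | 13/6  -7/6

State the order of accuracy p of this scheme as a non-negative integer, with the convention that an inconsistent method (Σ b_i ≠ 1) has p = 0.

b = (13/6, -7/6)
c = (0, -3/7)
Σ b_i: 13/6·1 + (-7/6)·1 = 1 ✓
b·c: (-7/6)·(-3/7) = 1/2 ✓; 2 stages ⇒ order 2.

2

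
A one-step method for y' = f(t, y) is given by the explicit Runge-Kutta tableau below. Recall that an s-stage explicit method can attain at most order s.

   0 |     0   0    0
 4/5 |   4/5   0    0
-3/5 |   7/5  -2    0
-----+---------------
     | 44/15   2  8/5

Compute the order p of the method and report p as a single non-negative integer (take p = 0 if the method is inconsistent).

b = (44/15, 2, 8/5)
c = (0, 4/5, -3/5)
Ac = (0, 0, -8/5)
Σ b_i: 44/15·1 + 2·1 + 8/5·1 = 98/15 ≠ 1 ⇒ order 0.

0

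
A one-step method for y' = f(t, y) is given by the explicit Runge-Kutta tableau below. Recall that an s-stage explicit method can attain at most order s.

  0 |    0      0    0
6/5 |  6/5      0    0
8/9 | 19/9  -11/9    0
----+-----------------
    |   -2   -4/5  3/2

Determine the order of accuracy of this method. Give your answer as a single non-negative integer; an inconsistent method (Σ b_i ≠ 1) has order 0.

0

b = (-2, -4/5, 3/2)
c = (0, 6/5, 8/9)
Ac = (0, 0, -22/15)
Σ b_i: (-2)·1 + (-4/5)·1 + 3/2·1 = -13/10 ≠ 1 ⇒ order 0.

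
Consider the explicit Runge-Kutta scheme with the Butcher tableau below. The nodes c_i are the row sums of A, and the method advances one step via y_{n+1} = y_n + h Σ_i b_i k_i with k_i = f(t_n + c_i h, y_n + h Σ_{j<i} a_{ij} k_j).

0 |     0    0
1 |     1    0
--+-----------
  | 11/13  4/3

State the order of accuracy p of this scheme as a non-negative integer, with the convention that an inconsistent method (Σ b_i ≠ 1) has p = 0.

0

b = (11/13, 4/3)
c = (0, 1)
Σ b_i: 11/13·1 + 4/3·1 = 85/39 ≠ 1 ⇒ order 0.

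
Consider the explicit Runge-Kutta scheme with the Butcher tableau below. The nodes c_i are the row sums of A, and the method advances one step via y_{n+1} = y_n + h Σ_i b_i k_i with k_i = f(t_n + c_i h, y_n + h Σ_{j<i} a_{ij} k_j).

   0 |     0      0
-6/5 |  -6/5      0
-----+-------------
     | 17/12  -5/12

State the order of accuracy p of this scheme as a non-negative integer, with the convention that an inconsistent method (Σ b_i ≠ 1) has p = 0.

b = (17/12, -5/12)
c = (0, -6/5)
Σ b_i: 17/12·1 + (-5/12)·1 = 1 ✓
b·c: (-5/12)·(-6/5) = 1/2 ✓; 2 stages ⇒ order 2.

2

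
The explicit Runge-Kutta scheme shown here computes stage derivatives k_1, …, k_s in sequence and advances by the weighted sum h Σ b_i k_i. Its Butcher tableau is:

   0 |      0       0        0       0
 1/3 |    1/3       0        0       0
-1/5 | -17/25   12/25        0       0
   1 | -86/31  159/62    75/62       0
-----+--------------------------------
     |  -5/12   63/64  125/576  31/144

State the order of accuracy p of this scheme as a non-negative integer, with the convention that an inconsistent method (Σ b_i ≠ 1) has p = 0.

4

b = (-5/12, 63/64, 125/576, 31/144)
c = (0, 1/3, -1/5, 1)
Ac = (0, 0, 4/25, 19/31)
Σ b_i: (-5/12)·1 + 63/64·1 + 125/576·1 + 31/144·1 = 1 ✓
b·c: 63/64·1/3 + 125/576·(-1/5) + 31/144·1 = 1/2 ✓
b·c²: 63/64·1/9 + 125/576·1/25 + 31/144·1 = 1/3 ✓
b·Ac: 125/576·4/25 + 31/144·19/31 = 1/6 ✓
b·c³: 63/64·1/27 + 125/576·(-1/125) + 31/144·1 = 1/4 ✓
b·(c∘Ac): 125/576·(-4/125) + 31/144·19/31 = 1/8 ✓
b·Ac²: 125/576·4/75 + 31/144·1/3 = 1/12 ✓
b·A²c: 31/144·6/31 = 1/24 ✓; 4 stages ⇒ order 4.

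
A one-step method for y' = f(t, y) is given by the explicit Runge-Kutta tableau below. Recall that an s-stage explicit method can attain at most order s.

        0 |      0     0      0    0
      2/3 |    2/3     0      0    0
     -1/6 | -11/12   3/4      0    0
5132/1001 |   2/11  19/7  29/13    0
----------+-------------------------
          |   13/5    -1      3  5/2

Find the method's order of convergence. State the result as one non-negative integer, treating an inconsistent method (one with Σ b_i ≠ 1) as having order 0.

0

b = (13/5, -1, 3, 5/2)
c = (0, 2/3, -1/6, 5132/1001)
Ac = (0, 0, 1/2, 785/546)
Σ b_i: 13/5·1 + (-1)·1 + 3·1 + 5/2·1 = 71/10 ≠ 1 ⇒ order 0.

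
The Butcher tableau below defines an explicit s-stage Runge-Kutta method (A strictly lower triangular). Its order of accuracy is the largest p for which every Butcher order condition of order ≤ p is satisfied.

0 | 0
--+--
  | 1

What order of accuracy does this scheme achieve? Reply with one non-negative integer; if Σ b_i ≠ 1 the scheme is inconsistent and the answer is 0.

1

b = (1)
c = (0)
Σ b_i: 1·1 = 1 ✓; 1 stage ⇒ order 1.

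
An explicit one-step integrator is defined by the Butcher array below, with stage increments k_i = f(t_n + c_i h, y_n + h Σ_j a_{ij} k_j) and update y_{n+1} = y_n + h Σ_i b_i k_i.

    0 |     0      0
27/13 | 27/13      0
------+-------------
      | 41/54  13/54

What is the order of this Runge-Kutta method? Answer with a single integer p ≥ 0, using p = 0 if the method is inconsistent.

2

b = (41/54, 13/54)
c = (0, 27/13)
Σ b_i: 41/54·1 + 13/54·1 = 1 ✓
b·c: 13/54·27/13 = 1/2 ✓; 2 stages ⇒ order 2.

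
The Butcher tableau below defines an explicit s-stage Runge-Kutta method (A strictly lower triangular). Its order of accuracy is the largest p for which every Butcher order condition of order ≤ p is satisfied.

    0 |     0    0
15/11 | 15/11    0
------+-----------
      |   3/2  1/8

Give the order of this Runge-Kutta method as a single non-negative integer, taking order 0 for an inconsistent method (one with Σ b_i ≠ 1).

b = (3/2, 1/8)
c = (0, 15/11)
Σ b_i: 3/2·1 + 1/8·1 = 13/8 ≠ 1 ⇒ order 0.

0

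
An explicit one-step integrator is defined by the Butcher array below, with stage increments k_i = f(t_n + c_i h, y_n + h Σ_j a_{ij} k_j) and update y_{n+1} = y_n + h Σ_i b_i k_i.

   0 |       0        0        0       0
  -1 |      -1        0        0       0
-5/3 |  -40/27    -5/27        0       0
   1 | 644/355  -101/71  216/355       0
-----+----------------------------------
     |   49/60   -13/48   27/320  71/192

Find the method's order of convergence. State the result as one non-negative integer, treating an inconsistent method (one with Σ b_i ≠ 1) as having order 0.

b = (49/60, -13/48, 27/320, 71/192)
c = (0, -1, -5/3, 1)
Ac = (0, 0, 5/27, 29/71)
Σ b_i: 49/60·1 + (-13/48)·1 + 27/320·1 + 71/192·1 = 1 ✓
b·c: (-13/48)·(-1) + 27/320·(-5/3) + 71/192·1 = 1/2 ✓
b·c²: (-13/48)·1 + 27/320·25/9 + 71/192·1 = 1/3 ✓
b·Ac: 27/320·5/27 + 71/192·29/71 = 1/6 ✓
b·c³: (-13/48)·(-1) + 27/320·(-125/27) + 71/192·1 = 1/4 ✓
b·(c∘Ac): 27/320·(-25/81) + 71/192·29/71 = 1/8 ✓
b·Ac²: 27/320·(-5/27) + 71/192·19/71 = 1/12 ✓
b·A²c: 71/192·8/71 = 1/24 ✓; 4 stages ⇒ order 4.

4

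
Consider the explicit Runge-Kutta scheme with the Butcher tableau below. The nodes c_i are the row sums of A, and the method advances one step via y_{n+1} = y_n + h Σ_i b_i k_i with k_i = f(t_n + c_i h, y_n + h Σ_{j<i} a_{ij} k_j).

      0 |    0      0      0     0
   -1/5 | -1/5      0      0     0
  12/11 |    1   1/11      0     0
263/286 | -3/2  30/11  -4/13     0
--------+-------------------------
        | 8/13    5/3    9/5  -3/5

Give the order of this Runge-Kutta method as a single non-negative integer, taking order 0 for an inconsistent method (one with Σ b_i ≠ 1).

b = (8/13, 5/3, 9/5, -3/5)
c = (0, -1/5, 12/11, 263/286)
Ac = (0, 0, -1/55, -126/143)
Σ b_i: 8/13·1 + 5/3·1 + 9/5·1 + (-3/5)·1 = 679/195 ≠ 1 ⇒ order 0.

0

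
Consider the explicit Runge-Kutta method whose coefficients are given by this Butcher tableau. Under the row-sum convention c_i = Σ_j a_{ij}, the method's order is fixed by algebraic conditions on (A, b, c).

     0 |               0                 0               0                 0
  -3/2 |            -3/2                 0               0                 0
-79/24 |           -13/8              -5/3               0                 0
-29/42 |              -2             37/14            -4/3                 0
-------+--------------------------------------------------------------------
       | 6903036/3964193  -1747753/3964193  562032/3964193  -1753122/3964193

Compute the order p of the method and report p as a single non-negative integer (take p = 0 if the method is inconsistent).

b = (6903036/3964193, -1747753/3964193, 562032/3964193, -1753122/3964193)
c = (0, -3/2, -79/24, -29/42)
Ac = (0, 0, 5/2, 107/252)
Σ b_i: 6903036/3964193·1 + (-1747753/3964193)·1 + 562032/3964193·1 + (-1753122/3964193)·1 = 1 ✓
b·c: (-1747753/3964193)·(-3/2) + 562032/3964193·(-79/24) + (-1753122/3964193)·(-29/42) = 1/2 ✓
b·c²: (-1747753/3964193)·9/4 + 562032/3964193·6241/576 + (-1753122/3964193)·841/1764 = 1/3 ✓
b·Ac: 562032/3964193·5/2 + (-1753122/3964193)·107/252 = 1/6 ✓
b·c³: (-1747753/3964193)·(-27/8) + 562032/3964193·(-493039/13824) + (-1753122/3964193)·(-24389/74088) = -27355791289/7991813088 ≠ 1/4 ⇒ order 3.
b·(c∘Ac): 562032/3964193·(-395/48) + (-1753122/3964193)·(-3103/10584) = -147998791/142710948 ≠ 1/8
b·Ac²: 562032/3964193·(-15/4) + (-1753122/3964193)·(-25705/3024) = 921203765/285421896 ≠ 1/12
b·A²c: (-1753122/3964193)·(-10/3) = 5843740/3964193 ≠ 1/24

3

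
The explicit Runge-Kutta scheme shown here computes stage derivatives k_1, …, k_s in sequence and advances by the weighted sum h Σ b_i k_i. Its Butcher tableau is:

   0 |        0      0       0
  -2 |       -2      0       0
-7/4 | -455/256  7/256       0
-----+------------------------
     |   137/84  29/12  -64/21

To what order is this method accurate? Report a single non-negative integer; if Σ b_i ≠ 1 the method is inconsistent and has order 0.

b = (137/84, 29/12, -64/21)
c = (0, -2, -7/4)
Ac = (0, 0, -7/128)
Σ b_i: 137/84·1 + 29/12·1 + (-64/21)·1 = 1 ✓
b·c: 29/12·(-2) + (-64/21)·(-7/4) = 1/2 ✓
b·c²: 29/12·4 + (-64/21)·49/16 = 1/3 ✓
b·Ac: (-64/21)·(-7/128) = 1/6 ✓; 3 stages ⇒ order 3.

3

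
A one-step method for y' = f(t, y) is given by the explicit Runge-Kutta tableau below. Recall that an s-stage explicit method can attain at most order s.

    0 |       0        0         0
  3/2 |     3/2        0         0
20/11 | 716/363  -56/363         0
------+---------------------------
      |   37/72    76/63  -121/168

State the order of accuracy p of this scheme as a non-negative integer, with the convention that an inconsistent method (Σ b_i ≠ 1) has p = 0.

3

b = (37/72, 76/63, -121/168)
c = (0, 3/2, 20/11)
Ac = (0, 0, -28/121)
Σ b_i: 37/72·1 + 76/63·1 + (-121/168)·1 = 1 ✓
b·c: 76/63·3/2 + (-121/168)·20/11 = 1/2 ✓
b·c²: 76/63·9/4 + (-121/168)·400/121 = 1/3 ✓
b·Ac: (-121/168)·(-28/121) = 1/6 ✓; 3 stages ⇒ order 3.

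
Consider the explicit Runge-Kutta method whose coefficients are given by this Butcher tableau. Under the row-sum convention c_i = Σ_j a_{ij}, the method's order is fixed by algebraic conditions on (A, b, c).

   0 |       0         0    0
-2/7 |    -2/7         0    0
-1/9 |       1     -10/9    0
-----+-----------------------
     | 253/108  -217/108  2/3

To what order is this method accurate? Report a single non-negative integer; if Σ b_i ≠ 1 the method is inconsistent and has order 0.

2

b = (253/108, -217/108, 2/3)
c = (0, -2/7, -1/9)
Ac = (0, 0, 20/63)
Σ b_i: 253/108·1 + (-217/108)·1 + 2/3·1 = 1 ✓
b·c: (-217/108)·(-2/7) + 2/3·(-1/9) = 1/2 ✓
b·c²: (-217/108)·4/49 + 2/3·1/81 = -265/1701 ≠ 1/3 ⇒ order 2.
b·Ac: 2/3·20/63 = 40/189 ≠ 1/6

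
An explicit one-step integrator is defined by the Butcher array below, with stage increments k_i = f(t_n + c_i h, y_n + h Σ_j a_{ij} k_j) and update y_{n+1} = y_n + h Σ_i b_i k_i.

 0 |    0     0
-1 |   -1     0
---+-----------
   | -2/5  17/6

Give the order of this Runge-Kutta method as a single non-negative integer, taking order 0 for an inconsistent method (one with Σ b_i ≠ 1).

0

b = (-2/5, 17/6)
c = (0, -1)
Σ b_i: (-2/5)·1 + 17/6·1 = 73/30 ≠ 1 ⇒ order 0.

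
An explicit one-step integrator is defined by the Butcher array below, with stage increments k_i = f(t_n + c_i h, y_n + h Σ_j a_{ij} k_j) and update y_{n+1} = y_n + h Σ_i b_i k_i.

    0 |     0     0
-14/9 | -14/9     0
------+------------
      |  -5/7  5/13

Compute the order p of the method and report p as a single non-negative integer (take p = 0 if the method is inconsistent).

0

b = (-5/7, 5/13)
c = (0, -14/9)
Σ b_i: (-5/7)·1 + 5/13·1 = -30/91 ≠ 1 ⇒ order 0.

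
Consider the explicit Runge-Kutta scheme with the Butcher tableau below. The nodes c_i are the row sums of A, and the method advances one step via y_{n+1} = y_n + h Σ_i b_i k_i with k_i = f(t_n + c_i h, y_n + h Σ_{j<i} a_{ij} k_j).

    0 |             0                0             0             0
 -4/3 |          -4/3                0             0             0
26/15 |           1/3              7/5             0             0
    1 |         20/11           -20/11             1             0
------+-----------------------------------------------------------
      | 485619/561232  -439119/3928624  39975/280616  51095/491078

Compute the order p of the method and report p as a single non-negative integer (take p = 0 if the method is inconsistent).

b = (485619/561232, -439119/3928624, 39975/280616, 51095/491078)
c = (0, -4/3, 26/15, 1)
Ac = (0, 0, -28/15, 686/165)
Σ b_i: 485619/561232·1 + (-439119/3928624)·1 + 39975/280616·1 + 51095/491078·1 = 1 ✓
b·c: (-439119/3928624)·(-4/3) + 39975/280616·26/15 + 51095/491078·1 = 1/2 ✓
b·c²: (-439119/3928624)·16/9 + 39975/280616·676/225 + 51095/491078·1 = 1/3 ✓
b·Ac: 39975/280616·(-28/15) + 51095/491078·686/165 = 1/6 ✓
b·c³: (-439119/3928624)·(-64/27) + 39975/280616·17576/3375 + 51095/491078·1 = 3506887/3156930 ≠ 1/4 ⇒ order 3.
b·(c∘Ac): 39975/280616·(-728/225) + 51095/491078·686/165 = -142/5011 ≠ 1/8
b·Ac²: 39975/280616·112/45 + 51095/491078·(-188/825) = 1218524/3683085 ≠ 1/12
b·A²c: 51095/491078·(-28/15) = -20438/105231 ≠ 1/24

3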